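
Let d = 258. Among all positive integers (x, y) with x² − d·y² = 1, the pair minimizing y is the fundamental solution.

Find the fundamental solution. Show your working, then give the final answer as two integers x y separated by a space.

257 16

√258 = [16; 16,32, …], period ℓ=2 (even) → k=1
a_0=16:  p_0=16·1+0=16,  q_0=16·0+1=1
a_1=16:  p_1=16·16+1=257,  q_1=16·1+0=16
fundamental: x₁=257, y₁=16  (since 66049 − 258·256 = 1)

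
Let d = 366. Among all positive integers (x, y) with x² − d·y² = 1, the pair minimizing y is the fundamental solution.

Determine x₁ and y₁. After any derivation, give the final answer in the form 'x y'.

907925 47458

√366 → a₀=19, period (7,1,1,1,2,12,2,1,1,1,7,38); ℓ=12 even so k=11
step 0: (19, 1)  from 19·(1,0) + (0,1)
step 1: (134, 7)  from 7·(19,1) + (1,0)
step 2: (153, 8)  from 1·(134,7) + (19,1)
step 3: (287, 15)  from 1·(153,8) + (134,7)
…
step 5: (1167, 61)  from 2·(440,23) + (287,15)
…
step 7: (30055, 1571)  from 2·(14444,755) + (1167,61)
…
step 10: (119053, 6223)  from 1·(74554,3897) + (44499,2326)
step 11: (907925, 47458)  from 7·(119053,6223) + (74554,3897)
→ (907925, 47458).  Check: 907925²=824327805625, 366·47458²=824327805624, difference 1.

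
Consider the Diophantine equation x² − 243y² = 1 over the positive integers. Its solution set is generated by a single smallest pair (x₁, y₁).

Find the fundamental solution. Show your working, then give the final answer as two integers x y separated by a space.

√243 → a₀=15, period (1,1,2,3,15,3,2,1,1,30); ℓ=10 even so k=9
i=0: a=15 ⇒ p=15, q=1
…
i=2: a=1 ⇒ p=31, q=2
i=3: a=2 ⇒ p=78, q=5
i=4: a=3 ⇒ p=265, q=17
…
i=7: a=2 ⇒ p=28901, q=1854
i=8: a=1 ⇒ p=41325, q=2651
i=9: a=1 ⇒ p=70226, q=4505
→ (70226, 4505).  Check: 70226²=4931691076, 243·4505²=4931691075, difference 1.

70226 4505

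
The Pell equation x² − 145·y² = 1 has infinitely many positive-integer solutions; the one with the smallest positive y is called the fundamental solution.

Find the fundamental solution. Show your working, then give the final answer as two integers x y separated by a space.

289 24

[12; 24] for √145; ℓ=1 ⇒ convergent index 1
i=0: a=12 ⇒ p=12, q=1
i=1: a=24 ⇒ p=289, q=24
(x₁, y₁) = (289, 24);  289² − 145·24² = 1 ✓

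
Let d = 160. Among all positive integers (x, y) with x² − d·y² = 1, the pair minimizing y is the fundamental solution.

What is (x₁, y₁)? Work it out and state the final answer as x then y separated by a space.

721 57

[12; 1,1,1,5,1,1,1,24] for √160; ℓ=8 ⇒ convergent index 7
i=0: a=12 ⇒ p=12, q=1
i=1: a=1 ⇒ p=13, q=1
…
i=4: a=5 ⇒ p=215, q=17
…
i=6: a=1 ⇒ p=468, q=37
i=7: a=1 ⇒ p=721, q=57
→ (721, 57).  Check: 721²=519841, 160·57²=519840, difference 1.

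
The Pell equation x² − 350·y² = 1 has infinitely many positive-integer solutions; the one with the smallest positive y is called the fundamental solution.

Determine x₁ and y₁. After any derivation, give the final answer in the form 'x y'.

[18; 1,2,2,2,1,36] for √350; ℓ=6 ⇒ convergent index 5
i=0: a=18 ⇒ p=18, q=1
i=1: a=1 ⇒ p=19, q=1
…
i=3: a=2 ⇒ p=131, q=7
i=4: a=2 ⇒ p=318, q=17
i=5: a=1 ⇒ p=449, q=24
→ (449, 24).  Check: 449²=201601, 350·24²=201600, difference 1.

449 24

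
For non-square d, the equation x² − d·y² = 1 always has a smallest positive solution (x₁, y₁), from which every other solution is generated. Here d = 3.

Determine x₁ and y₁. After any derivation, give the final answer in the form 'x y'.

√3 = [1; 1,2, …], period ℓ=2 (even) → k=1
k=0  a_k=1  p_k/q_k = 1/1
k=1  a_k=1  p_k/q_k = 2/1
(x₁, y₁) = (2, 1);  2² − 3·1² = 1 ✓

2 1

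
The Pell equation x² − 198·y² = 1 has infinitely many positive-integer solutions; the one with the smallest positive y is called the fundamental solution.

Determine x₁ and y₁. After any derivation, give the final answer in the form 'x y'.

197 14

√198 = [14; 14,28, …], period ℓ=2 (even) → k=1
k=0  a_k=14  p_k/q_k = 14/1
k=1  a_k=14  p_k/q_k = 197/14
→ (197, 14).  Check: 197²=38809, 198·14²=38808, difference 1.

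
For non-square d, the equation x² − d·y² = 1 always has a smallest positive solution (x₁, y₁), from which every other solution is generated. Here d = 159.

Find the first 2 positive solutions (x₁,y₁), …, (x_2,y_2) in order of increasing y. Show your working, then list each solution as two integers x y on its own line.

1324 105
3505951 278040

√159 = [12; 1,1,1,1,3,1,1,1,1,24, …], period ℓ=10 (even) → k=9
a_0=12:  p_0=12·1+0=12,  q_0=12·0+1=1
a_1=1:  p_1=1·12+1=13,  q_1=1·1+0=1
…
a_4=1:  p_4=1·38+25=63,  q_4=1·3+2=5
a_5=3:  p_5=3·63+38=227,  q_5=3·5+3=18
…
a_8=1:  p_8=1·517+290=807,  q_8=1·41+23=64
a_9=1:  p_9=1·807+517=1324,  q_9=1·64+41=105
→ (1324, 105).  Check: 1324²=1752976, 159·105²=1752975, difference 1.
n=2: (1324,105)∘(1324,105) = (1324·1324+159·105·105, 1324·105+105·1324) = (3505951,278040)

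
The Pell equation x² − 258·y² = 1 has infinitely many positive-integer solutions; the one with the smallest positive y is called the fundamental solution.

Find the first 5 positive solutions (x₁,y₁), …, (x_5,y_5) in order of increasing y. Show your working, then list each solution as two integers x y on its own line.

d=258: √d = [16; 16,32] (ℓ=2, even), read p_1/q_1
i=0: a=16 ⇒ p=16, q=1
i=1: a=16 ⇒ p=257, q=16
(x₁, y₁) = (257, 16);  257² − 258·16² = 1 ✓
(x_2, y_2) = (257·257 + 258·16·16, 257·16 + 16·257) = (132097, 8224)
(x_3, y_3) = (257·132097 + 258·16·8224, 257·8224 + 16·132097) = (67897601, 4227120)
(x_4, y_4) = (257·67897601 + 258·16·4227120, 257·4227120 + 16·67897601) = (34899234817, 2172731456)
(x_5, y_5) = (257·34899234817 + 258·16·2172731456, 257·2172731456 + 16·34899234817) = (17938138798337, 1116779741264)

257 16
132097 8224
67897601 4227120
34899234817 2172731456
17938138798337 1116779741264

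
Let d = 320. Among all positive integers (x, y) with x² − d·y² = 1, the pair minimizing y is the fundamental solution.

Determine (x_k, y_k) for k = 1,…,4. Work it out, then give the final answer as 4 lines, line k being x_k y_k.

√320 = [17; 1,7,1,34, …], period ℓ=4 (even) → k=3
k=0  a_k=17  p_k/q_k = 17/1
…
k=2  a_k=7  p_k/q_k = 143/8
k=3  a_k=1  p_k/q_k = 161/9
(x₁, y₁) = (161, 9);  161² − 320·9² = 1 ✓
n=2: (161,9)∘(161,9) = (161·161+320·9·9, 161·9+9·161) = (51841,2898)
n=3: (51841,2898)∘(161,9) = (161·51841+320·9·2898, 161·2898+9·51841) = (16692641,933147)
n=4: (16692641,933147)∘(161,9) = (161·16692641+320·9·933147, 161·933147+9·16692641) = (5374978561,300470436)

161 9
51841 2898
16692641 933147
5374978561 300470436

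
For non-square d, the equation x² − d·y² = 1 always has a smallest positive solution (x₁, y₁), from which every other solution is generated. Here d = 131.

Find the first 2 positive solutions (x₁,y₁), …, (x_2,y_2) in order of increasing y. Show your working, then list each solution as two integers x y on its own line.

10610 927
225144199 19670940

d=131: √d = [11; 2,4,11,4,2,22] (ℓ=6, even), read p_5/q_5
i=0: a=11 ⇒ p=11, q=1
…
i=2: a=4 ⇒ p=103, q=9
i=3: a=11 ⇒ p=1156, q=101
i=4: a=4 ⇒ p=4727, q=413
i=5: a=2 ⇒ p=10610, q=927
fundamental: x₁=10610, y₁=927  (since 112572100 − 131·859329 = 1)
(10610+927√131)^2 = 225144199 + 19670940√131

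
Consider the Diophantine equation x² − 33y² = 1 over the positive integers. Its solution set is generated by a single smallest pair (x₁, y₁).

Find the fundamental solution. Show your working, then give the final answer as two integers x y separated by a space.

23 4

[5; 1,2,1,10] for √33; ℓ=4 ⇒ convergent index 3
k=0  a_k=5  p_k/q_k = 5/1
k=1  a_k=1  p_k/q_k = 6/1
k=2  a_k=2  p_k/q_k = 17/3
k=3  a_k=1  p_k/q_k = 23/4
(x₁, y₁) = (23, 4);  23² − 33·4² = 1 ✓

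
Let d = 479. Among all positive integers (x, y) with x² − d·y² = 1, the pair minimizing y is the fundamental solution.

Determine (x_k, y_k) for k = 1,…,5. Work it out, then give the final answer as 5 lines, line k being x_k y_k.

[21; 1,7,1,3,2,21,2,3,1,7,1,42] for √479; ℓ=12 ⇒ convergent index 11
i=0: a=21 ⇒ p=21, q=1
…
i=3: a=1 ⇒ p=197, q=9
…
i=5: a=2 ⇒ p=1729, q=79
i=6: a=21 ⇒ p=37075, q=1694
i=7: a=2 ⇒ p=75879, q=3467
i=8: a=3 ⇒ p=264712, q=12095
…
i=10: a=7 ⇒ p=2648849, q=121029
i=11: a=1 ⇒ p=2989440, q=136591
→ (2989440, 136591).  Check: 2989440²=8936751513600, 479·136591²=8936751513599, difference 1.
(2989440+136591√479)^2 = 17873503027199 + 816661198080√479
(2989440+136591√479)^3 = 106863529779256567680 + 4882719303976413809√479
(2989440+136591√479)^4 = 638924220926583633867571201 + 29193192792157684333155840√479
(2989440+136591√479)^5 = 3820051246013425493328364845667200 + 174542596521170852986514812245391√479

2989440 136591
17873503027199 816661198080
106863529779256567680 4882719303976413809
638924220926583633867571201 29193192792157684333155840
3820051246013425493328364845667200 174542596521170852986514812245391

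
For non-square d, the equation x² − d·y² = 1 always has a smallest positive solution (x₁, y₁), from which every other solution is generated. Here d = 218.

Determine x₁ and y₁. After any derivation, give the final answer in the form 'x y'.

√218 = [14; 1,3,3,1,28, …], period ℓ=5 (odd) → k=9
k=0  a_k=14  p_k/q_k = 14/1
k=1  a_k=1  p_k/q_k = 15/1
k=2  a_k=3  p_k/q_k = 59/4
…
k=5  a_k=28  p_k/q_k = 7220/489
…
k=7  a_k=3  p_k/q_k = 29633/2007
k=8  a_k=3  p_k/q_k = 96370/6527
k=9  a_k=1  p_k/q_k = 126003/8534
→ (126003, 8534).  Check: 126003²=15876756009, 218·8534²=15876756008, difference 1.

126003 8534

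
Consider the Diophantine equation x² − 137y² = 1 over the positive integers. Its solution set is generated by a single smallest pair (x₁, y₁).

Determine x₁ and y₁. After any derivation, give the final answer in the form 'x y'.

6083073 519712

√137 → a₀=11, period (1,2,2,1,1,2,2,1,22); ℓ=9 odd so k=17
i=0: a=11 ⇒ p=11, q=1
…
i=5: a=1 ⇒ p=199, q=17
i=6: a=2 ⇒ p=515, q=44
i=7: a=2 ⇒ p=1229, q=105
i=8: a=1 ⇒ p=1744, q=149
…
i=10: a=1 ⇒ p=41341, q=3532
…
i=13: a=1 ⇒ p=408178, q=34873
i=14: a=1 ⇒ p=694077, q=59299
…
i=16: a=2 ⇒ p=4286741, q=366241
i=17: a=1 ⇒ p=6083073, q=519712
→ (6083073, 519712).  Check: 6083073²=37003777123329, 137·519712²=37003777123328, difference 1.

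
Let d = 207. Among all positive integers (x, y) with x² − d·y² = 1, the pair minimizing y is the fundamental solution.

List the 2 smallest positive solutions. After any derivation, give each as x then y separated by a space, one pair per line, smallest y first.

1151 80
2649601 184160

d=207: √d = [14; 2,1,1,2,1,1,2,28] (ℓ=8, even), read p_7/q_7
step 0: (14, 1)  from 14·(1,0) + (0,1)
…
step 3: (72, 5)  from 1·(43,3) + (29,2)
…
step 5: (259, 18)  from 1·(187,13) + (72,5)
step 6: (446, 31)  from 1·(259,18) + (187,13)
step 7: (1151, 80)  from 2·(446,31) + (259,18)
fundamental: x₁=1151, y₁=80  (since 1324801 − 207·6400 = 1)
(x_2, y_2) = (1151·1151 + 207·80·80, 1151·80 + 80·1151) = (2649601, 184160)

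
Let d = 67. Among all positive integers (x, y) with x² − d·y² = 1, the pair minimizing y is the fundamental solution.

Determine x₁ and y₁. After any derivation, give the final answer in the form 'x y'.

[8; 5,2,1,1,7,1,1,2,5,16] for √67; ℓ=10 ⇒ convergent index 9
a_0=8:  p_0=8·1+0=8,  q_0=8·0+1=1
…
a_8=2:  p_8=2·3577+1899=9053,  q_8=2·437+232=1106
a_9=5:  p_9=5·9053+3577=48842,  q_9=5·1106+437=5967
→ (48842, 5967).  Check: 48842²=2385540964, 67·5967²=2385540963, difference 1.

48842 5967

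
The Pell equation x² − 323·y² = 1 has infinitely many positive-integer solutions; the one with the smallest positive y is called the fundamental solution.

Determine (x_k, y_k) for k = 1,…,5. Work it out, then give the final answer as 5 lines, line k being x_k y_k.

√323 = [17; 1,34, …], period ℓ=2 (even) → k=1
i=0: a=17 ⇒ p=17, q=1
i=1: a=1 ⇒ p=18, q=1
→ (18, 1).  Check: 18²=324, 323·1²=323, difference 1.
k=2:  x_2 = 18·18+323·1·1 = 647,  y_2 = 18·1+1·18 = 36
k=3:  x_3 = 18·647+323·1·36 = 23274,  y_3 = 18·36+1·647 = 1295
k=4:  x_4 = 18·23274+323·1·1295 = 837217,  y_4 = 18·1295+1·23274 = 46584
k=5:  x_5 = 18·837217+323·1·46584 = 30116538,  y_5 = 18·46584+1·837217 = 1675729

18 1
647 36
23274 1295
837217 46584
30116538 1675729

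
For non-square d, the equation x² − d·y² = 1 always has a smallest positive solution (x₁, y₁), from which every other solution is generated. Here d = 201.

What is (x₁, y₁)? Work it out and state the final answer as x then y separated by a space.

515095 36332

[14; 5,1,1,1,2,…,1,5,28] for √201; ℓ=14 ⇒ convergent index 13
i=0: a=14 ⇒ p=14, q=1
i=1: a=5 ⇒ p=71, q=5
i=2: a=1 ⇒ p=85, q=6
i=3: a=1 ⇒ p=156, q=11
i=4: a=1 ⇒ p=241, q=17
i=5: a=2 ⇒ p=638, q=45
i=6: a=1 ⇒ p=879, q=62
i=7: a=8 ⇒ p=7670, q=541
i=8: a=1 ⇒ p=8549, q=603
i=9: a=2 ⇒ p=24768, q=1747
i=10: a=1 ⇒ p=33317, q=2350
i=11: a=1 ⇒ p=58085, q=4097
i=12: a=1 ⇒ p=91402, q=6447
i=13: a=5 ⇒ p=515095, q=36332
fundamental: x₁=515095, y₁=36332  (since 265322859025 − 201·1320014224 = 1)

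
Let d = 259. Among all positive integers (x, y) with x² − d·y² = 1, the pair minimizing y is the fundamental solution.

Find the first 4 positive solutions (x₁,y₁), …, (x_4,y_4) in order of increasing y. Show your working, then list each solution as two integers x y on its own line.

d=259: √d = [16; 10,1,2,3,4,3,2,1,10,32] (ℓ=10, even), read p_9/q_9
i=0: a=16 ⇒ p=16, q=1
…
i=2: a=1 ⇒ p=177, q=11
…
i=8: a=1 ⇒ p=79196, q=4921
i=9: a=10 ⇒ p=847225, q=52644
(x₁, y₁) = (847225, 52644);  847225² − 259·52644² = 1 ✓
(x_2, y_2) = (847225·847225 + 259·52644·52644, 847225·52644 + 52644·847225) = (1435580401249, 89202625800)
(x_3, y_3) = (847225·1435580401249 + 259·52644·89202625800, 847225·89202625800 + 52644·1435580401249) = (2432519210895520825, 151149389286757356)
(x_4, y_4) = (847225·2432519210895520825 + 259·52644·151149389286757356, 847225·151149389286757356 + 52644·2432519210895520825) = (4121782176900479681520001, 256115082676856799248400)

847225 52644
1435580401249 89202625800
2432519210895520825 151149389286757356
4121782176900479681520001 256115082676856799248400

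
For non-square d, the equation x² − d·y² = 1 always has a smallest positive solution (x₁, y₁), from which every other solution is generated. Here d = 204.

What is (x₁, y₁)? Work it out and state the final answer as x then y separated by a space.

4999 350

d=204: √d = [14; 3,1,1,6,1,1,3,28] (ℓ=8, even), read p_7/q_7
k=0  a_k=14  p_k/q_k = 14/1
k=1  a_k=3  p_k/q_k = 43/3
k=2  a_k=1  p_k/q_k = 57/4
k=3  a_k=1  p_k/q_k = 100/7
k=4  a_k=6  p_k/q_k = 657/46
…
k=6  a_k=1  p_k/q_k = 1414/99
k=7  a_k=3  p_k/q_k = 4999/350
(x₁, y₁) = (4999, 350);  4999² − 204·350² = 1 ✓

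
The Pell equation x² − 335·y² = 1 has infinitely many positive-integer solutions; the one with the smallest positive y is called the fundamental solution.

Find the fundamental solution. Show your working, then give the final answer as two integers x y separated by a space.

604 33

√335 = [18; 3,3,3,36, …], period ℓ=4 (even) → k=3
a_0=18:  p_0=18·1+0=18,  q_0=18·0+1=1
a_1=3:  p_1=3·18+1=55,  q_1=3·1+0=3
a_2=3:  p_2=3·55+18=183,  q_2=3·3+1=10
a_3=3:  p_3=3·183+55=604,  q_3=3·10+3=33
→ (604, 33).  Check: 604²=364816, 335·33²=364815, difference 1.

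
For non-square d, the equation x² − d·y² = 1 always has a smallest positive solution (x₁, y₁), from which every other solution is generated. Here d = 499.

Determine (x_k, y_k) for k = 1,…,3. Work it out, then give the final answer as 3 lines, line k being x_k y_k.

4490 201
40320199 1804980
362075382530 16208720199

√499 = [22; 2,1,21,1,2,44, …], period ℓ=6 (even) → k=5
step 0: (22, 1)  from 22·(1,0) + (0,1)
…
step 4: (1519, 68)  from 1·(1452,65) + (67,3)
step 5: (4490, 201)  from 2·(1519,68) + (1452,65)
fundamental: x₁=4490, y₁=201  (since 20160100 − 499·40401 = 1)
k=2:  x_2 = 4490·4490+499·201·201 = 40320199,  y_2 = 4490·201+201·4490 = 1804980
k=3:  x_3 = 4490·40320199+499·201·1804980 = 362075382530,  y_3 = 4490·1804980+201·40320199 = 16208720199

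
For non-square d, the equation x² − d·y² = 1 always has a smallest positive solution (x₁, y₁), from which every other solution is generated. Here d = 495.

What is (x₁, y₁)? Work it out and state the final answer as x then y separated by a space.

√495 → a₀=22, period (4,44); ℓ=2 even so k=1
step 0: (22, 1)  from 22·(1,0) + (0,1)
step 1: (89, 4)  from 4·(22,1) + (1,0)
fundamental: x₁=89, y₁=4  (since 7921 − 495·16 = 1)

89 4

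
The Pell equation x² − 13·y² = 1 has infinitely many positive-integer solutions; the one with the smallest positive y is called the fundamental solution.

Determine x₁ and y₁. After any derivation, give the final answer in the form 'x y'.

d=13: √d = [3; 1,1,1,1,6] (ℓ=5, odd), read p_9/q_9
step 0: (3, 1)  from 3·(1,0) + (0,1)
step 1: (4, 1)  from 1·(3,1) + (1,0)
step 2: (7, 2)  from 1·(4,1) + (3,1)
step 3: (11, 3)  from 1·(7,2) + (4,1)
step 4: (18, 5)  from 1·(11,3) + (7,2)
…
step 6: (137, 38)  from 1·(119,33) + (18,5)
step 7: (256, 71)  from 1·(137,38) + (119,33)
step 8: (393, 109)  from 1·(256,71) + (137,38)
step 9: (649, 180)  from 1·(393,109) + (256,71)
fundamental: x₁=649, y₁=180  (since 421201 − 13·32400 = 1)

649 180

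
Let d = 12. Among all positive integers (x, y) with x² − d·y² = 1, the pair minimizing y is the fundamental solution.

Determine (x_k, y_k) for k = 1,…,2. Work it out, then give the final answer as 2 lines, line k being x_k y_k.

d=12: √d = [3; 2,6] (ℓ=2, even), read p_1/q_1
a_0=3:  p_0=3·1+0=3,  q_0=3·0+1=1
a_1=2:  p_1=2·3+1=7,  q_1=2·1+0=2
fundamental: x₁=7, y₁=2  (since 49 − 12·4 = 1)
(7+2√12)^2 = 97 + 28√12

7 2
97 28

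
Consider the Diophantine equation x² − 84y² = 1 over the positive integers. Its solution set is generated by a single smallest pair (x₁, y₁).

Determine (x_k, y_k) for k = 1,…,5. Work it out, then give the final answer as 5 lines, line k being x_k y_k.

d=84: √d = [9; 6,18] (ℓ=2, even), read p_1/q_1
k=0  a_k=9  p_k/q_k = 9/1
k=1  a_k=6  p_k/q_k = 55/6
→ (55, 6).  Check: 55²=3025, 84·6²=3024, difference 1.
(x_2, y_2) = (55·55 + 84·6·6, 55·6 + 6·55) = (6049, 660)
(x_3, y_3) = (55·6049 + 84·6·660, 55·660 + 6·6049) = (665335, 72594)
(x_4, y_4) = (55·665335 + 84·6·72594, 55·72594 + 6·665335) = (73180801, 7984680)
(x_5, y_5) = (55·73180801 + 84·6·7984680, 55·7984680 + 6·73180801) = (8049222775, 878242206)

55 6
6049 660
665335 72594
73180801 7984680
8049222775 878242206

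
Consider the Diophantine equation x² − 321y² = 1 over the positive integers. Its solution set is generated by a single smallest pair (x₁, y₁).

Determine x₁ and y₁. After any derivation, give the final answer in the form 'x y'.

√321 → a₀=17, period (1,10,1,34); ℓ=4 even so k=3
step 0: (17, 1)  from 17·(1,0) + (0,1)
…
step 2: (197, 11)  from 10·(18,1) + (17,1)
step 3: (215, 12)  from 1·(197,11) + (18,1)
(x₁, y₁) = (215, 12);  215² − 321·12² = 1 ✓

215 12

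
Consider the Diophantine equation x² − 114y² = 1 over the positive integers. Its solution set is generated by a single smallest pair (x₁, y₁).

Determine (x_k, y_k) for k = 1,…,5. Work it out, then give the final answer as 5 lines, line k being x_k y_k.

√114 → a₀=10, period (1,2,10,2,1,20); ℓ=6 even so k=5
k=0  a_k=10  p_k/q_k = 10/1
…
k=2  a_k=2  p_k/q_k = 32/3
…
k=4  a_k=2  p_k/q_k = 694/65
k=5  a_k=1  p_k/q_k = 1025/96
(x₁, y₁) = (1025, 96);  1025² − 114·96² = 1 ✓
n=2: (1025,96)∘(1025,96) = (1025·1025+114·96·96, 1025·96+96·1025) = (2101249,196800)
n=3: (2101249,196800)∘(1025,96) = (1025·2101249+114·96·196800, 1025·196800+96·2101249) = (4307559425,403439904)
n=4: (4307559425,403439904)∘(1025,96) = (1025·4307559425+114·96·403439904, 1025·403439904+96·4307559425) = (8830494720001,827051606400)
n=5: (8830494720001,827051606400)∘(1025,96) = (1025·8830494720001+114·96·827051606400, 1025·827051606400+96·8830494720001) = (18102509868442625,1695455389680096)

1025 96
2101249 196800
4307559425 403439904
8830494720001 827051606400
18102509868442625 1695455389680096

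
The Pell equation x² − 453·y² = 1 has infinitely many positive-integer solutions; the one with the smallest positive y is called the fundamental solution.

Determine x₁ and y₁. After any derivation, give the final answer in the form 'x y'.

d=453: √d = [21; 3,1,1,10,14,10,1,1,3,42] (ℓ=10, even), read p_9/q_9
step 0: (21, 1)  from 21·(1,0) + (0,1)
step 1: (64, 3)  from 3·(21,1) + (1,0)
…
step 4: (1575, 74)  from 10·(149,7) + (85,4)
step 5: (22199, 1043)  from 14·(1575,74) + (149,7)
…
step 8: (469329, 22051)  from 1·(245764,11547) + (223565,10504)
step 9: (1653751, 77700)  from 3·(469329,22051) + (245764,11547)
(x₁, y₁) = (1653751, 77700);  1653751² − 453·77700² = 1 ✓

1653751 77700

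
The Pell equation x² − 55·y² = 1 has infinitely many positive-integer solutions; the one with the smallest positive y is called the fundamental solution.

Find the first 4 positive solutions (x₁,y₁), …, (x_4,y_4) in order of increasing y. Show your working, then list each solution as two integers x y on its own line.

89 12
15841 2136
2819609 380196
501874561 67672752

√55 → a₀=7, period (2,2,2,14); ℓ=4 even so k=3
i=0: a=7 ⇒ p=7, q=1
i=1: a=2 ⇒ p=15, q=2
i=2: a=2 ⇒ p=37, q=5
i=3: a=2 ⇒ p=89, q=12
fundamental: x₁=89, y₁=12  (since 7921 − 55·144 = 1)
n=2: (89,12)∘(89,12) = (89·89+55·12·12, 89·12+12·89) = (15841,2136)
n=3: (15841,2136)∘(89,12) = (89·15841+55·12·2136, 89·2136+12·15841) = (2819609,380196)
n=4: (2819609,380196)∘(89,12) = (89·2819609+55·12·380196, 89·380196+12·2819609) = (501874561,67672752)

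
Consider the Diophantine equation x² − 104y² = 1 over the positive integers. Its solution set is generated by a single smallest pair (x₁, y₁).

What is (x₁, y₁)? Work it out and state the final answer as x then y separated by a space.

[10; 5,20] for √104; ℓ=2 ⇒ convergent index 1
k=0  a_k=10  p_k/q_k = 10/1
k=1  a_k=5  p_k/q_k = 51/5
(x₁, y₁) = (51, 5);  51² − 104·5² = 1 ✓

51 5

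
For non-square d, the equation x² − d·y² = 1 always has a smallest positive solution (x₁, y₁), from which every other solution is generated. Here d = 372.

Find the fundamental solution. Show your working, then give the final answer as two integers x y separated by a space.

12151 630

√372 → a₀=19, period (3,2,12,2,3,38); ℓ=6 even so k=5
a_0=19:  p_0=19·1+0=19,  q_0=19·0+1=1
a_1=3:  p_1=3·19+1=58,  q_1=3·1+0=3
a_2=2:  p_2=2·58+19=135,  q_2=2·3+1=7
a_3=12:  p_3=12·135+58=1678,  q_3=12·7+3=87
a_4=2:  p_4=2·1678+135=3491,  q_4=2·87+7=181
a_5=3:  p_5=3·3491+1678=12151,  q_5=3·181+87=630
→ (12151, 630).  Check: 12151²=147646801, 372·630²=147646800, difference 1.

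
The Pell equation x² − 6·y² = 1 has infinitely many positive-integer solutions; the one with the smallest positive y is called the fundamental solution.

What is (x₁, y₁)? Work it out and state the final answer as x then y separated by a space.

[2; 2,4] for √6; ℓ=2 ⇒ convergent index 1
i=0: a=2 ⇒ p=2, q=1
i=1: a=2 ⇒ p=5, q=2
fundamental: x₁=5, y₁=2  (since 25 − 6·4 = 1)

5 2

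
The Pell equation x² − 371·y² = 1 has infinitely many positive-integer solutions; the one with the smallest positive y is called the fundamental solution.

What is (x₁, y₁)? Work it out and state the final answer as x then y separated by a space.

1695 88

√371 → a₀=19, period (3,1,4,1,3,38); ℓ=6 even so k=5
step 0: (19, 1)  from 19·(1,0) + (0,1)
…
step 2: (77, 4)  from 1·(58,3) + (19,1)
step 3: (366, 19)  from 4·(77,4) + (58,3)
step 4: (443, 23)  from 1·(366,19) + (77,4)
step 5: (1695, 88)  from 3·(443,23) + (366,19)
→ (1695, 88).  Check: 1695²=2873025, 371·88²=2873024, difference 1.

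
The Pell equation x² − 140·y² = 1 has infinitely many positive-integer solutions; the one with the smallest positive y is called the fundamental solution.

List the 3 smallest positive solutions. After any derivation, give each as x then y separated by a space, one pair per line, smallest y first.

71 6
10081 852
1431431 120978

√140 → a₀=11, period (1,4,1,22); ℓ=4 even so k=3
step 0: (11, 1)  from 11·(1,0) + (0,1)
…
step 2: (59, 5)  from 4·(12,1) + (11,1)
step 3: (71, 6)  from 1·(59,5) + (12,1)
→ (71, 6).  Check: 71²=5041, 140·6²=5040, difference 1.
(x_2, y_2) = (71·71 + 140·6·6, 71·6 + 6·71) = (10081, 852)
(x_3, y_3) = (71·10081 + 140·6·852, 71·852 + 6·10081) = (1431431, 120978)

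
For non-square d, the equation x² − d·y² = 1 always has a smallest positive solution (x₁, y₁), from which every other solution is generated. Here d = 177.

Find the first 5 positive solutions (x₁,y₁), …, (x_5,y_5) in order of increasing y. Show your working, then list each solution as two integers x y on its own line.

62423 4692
7793261857 585777432
972957569736599 73131969270780
121469860743542176897 9130233834994022448
15165026233415309047146263 1139873173290531757272228

√177 = [13; 3,3,2,8,2,3,3,26, …], period ℓ=8 (even) → k=7
k=0  a_k=13  p_k/q_k = 13/1
k=1  a_k=3  p_k/q_k = 40/3
…
k=3  a_k=2  p_k/q_k = 306/23
k=4  a_k=8  p_k/q_k = 2581/194
…
k=6  a_k=3  p_k/q_k = 18985/1427
k=7  a_k=3  p_k/q_k = 62423/4692
fundamental: x₁=62423, y₁=4692  (since 3896630929 − 177·22014864 = 1)
(62423+4692√177)^2 = 7793261857 + 585777432√177
(62423+4692√177)^3 = 972957569736599 + 73131969270780√177
(62423+4692√177)^4 = 121469860743542176897 + 9130233834994022448√177
(62423+4692√177)^5 = 15165026233415309047146263 + 1139873173290531757272228√177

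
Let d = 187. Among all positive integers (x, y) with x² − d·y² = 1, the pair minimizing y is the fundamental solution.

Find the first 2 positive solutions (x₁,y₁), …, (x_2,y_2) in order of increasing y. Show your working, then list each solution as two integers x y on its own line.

√187 → a₀=13, period (1,2,13,2,1,26); ℓ=6 even so k=5
i=0: a=13 ⇒ p=13, q=1
…
i=3: a=13 ⇒ p=547, q=40
i=4: a=2 ⇒ p=1135, q=83
i=5: a=1 ⇒ p=1682, q=123
(x₁, y₁) = (1682, 123);  1682² − 187·123² = 1 ✓
n=2: (1682,123)∘(1682,123) = (1682·1682+187·123·123, 1682·123+123·1682) = (5658247,413772)

1682 123
5658247 413772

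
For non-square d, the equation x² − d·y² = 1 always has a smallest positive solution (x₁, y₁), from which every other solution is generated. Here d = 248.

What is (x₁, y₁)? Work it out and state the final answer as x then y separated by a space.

63 4

√248 = [15; 1,2,1,30, …], period ℓ=4 (even) → k=3
k=0  a_k=15  p_k/q_k = 15/1
k=1  a_k=1  p_k/q_k = 16/1
k=2  a_k=2  p_k/q_k = 47/3
k=3  a_k=1  p_k/q_k = 63/4
(x₁, y₁) = (63, 4);  63² − 248·4² = 1 ✓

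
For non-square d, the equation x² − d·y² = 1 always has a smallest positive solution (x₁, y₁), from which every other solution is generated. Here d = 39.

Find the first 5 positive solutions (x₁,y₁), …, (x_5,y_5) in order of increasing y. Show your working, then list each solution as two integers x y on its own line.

25 4
1249 200
62425 9996
3120001 499600
155937625 24970004

√39 = [6; 4,12, …], period ℓ=2 (even) → k=1
i=0: a=6 ⇒ p=6, q=1
i=1: a=4 ⇒ p=25, q=4
fundamental: x₁=25, y₁=4  (since 625 − 39·16 = 1)
(25+4√39)^2 = 1249 + 200√39
(25+4√39)^3 = 62425 + 9996√39
(25+4√39)^4 = 3120001 + 499600√39
(25+4√39)^5 = 155937625 + 24970004√39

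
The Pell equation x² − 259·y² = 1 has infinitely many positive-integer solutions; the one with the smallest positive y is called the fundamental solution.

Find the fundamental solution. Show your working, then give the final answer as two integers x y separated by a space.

[16; 10,1,2,3,4,3,2,1,10,32] for √259; ℓ=10 ⇒ convergent index 9
a_0=16:  p_0=16·1+0=16,  q_0=16·0+1=1
a_1=10:  p_1=10·16+1=161,  q_1=10·1+0=10
…
a_8=1:  p_8=1·55265+23931=79196,  q_8=1·3434+1487=4921
a_9=10:  p_9=10·79196+55265=847225,  q_9=10·4921+3434=52644
→ (847225, 52644).  Check: 847225²=717790200625, 259·52644²=717790200624, difference 1.

847225 52644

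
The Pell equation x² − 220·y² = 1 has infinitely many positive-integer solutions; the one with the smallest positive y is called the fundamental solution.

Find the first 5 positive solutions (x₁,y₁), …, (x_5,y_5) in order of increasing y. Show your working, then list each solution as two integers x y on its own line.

89 6
15841 1068
2819609 190098
501874561 33836376
89330852249 6022684830

√220 = [14; 1,4,1,28, …], period ℓ=4 (even) → k=3
k=0  a_k=14  p_k/q_k = 14/1
k=1  a_k=1  p_k/q_k = 15/1
k=2  a_k=4  p_k/q_k = 74/5
k=3  a_k=1  p_k/q_k = 89/6
→ (89, 6).  Check: 89²=7921, 220·6²=7920, difference 1.
(89+6√220)^2 = 15841 + 1068√220
(89+6√220)^3 = 2819609 + 190098√220
(89+6√220)^4 = 501874561 + 33836376√220
(89+6√220)^5 = 89330852249 + 6022684830√220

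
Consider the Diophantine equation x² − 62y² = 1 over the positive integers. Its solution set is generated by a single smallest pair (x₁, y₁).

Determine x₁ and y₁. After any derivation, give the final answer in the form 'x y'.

√62 → a₀=7, period (1,6,1,14); ℓ=4 even so k=3
a_0=7:  p_0=7·1+0=7,  q_0=7·0+1=1
…
a_2=6:  p_2=6·8+7=55,  q_2=6·1+1=7
a_3=1:  p_3=1·55+8=63,  q_3=1·7+1=8
→ (63, 8).  Check: 63²=3969, 62·8²=3968, difference 1.

63 8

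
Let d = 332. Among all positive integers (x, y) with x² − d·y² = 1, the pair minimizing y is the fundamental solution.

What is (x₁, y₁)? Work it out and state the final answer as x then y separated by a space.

13447 738

d=332: √d = [18; 4,1,1,8,1,1,4,36] (ℓ=8, even), read p_7/q_7
i=0: a=18 ⇒ p=18, q=1
…
i=2: a=1 ⇒ p=91, q=5
i=3: a=1 ⇒ p=164, q=9
…
i=6: a=1 ⇒ p=2970, q=163
i=7: a=4 ⇒ p=13447, q=738
fundamental: x₁=13447, y₁=738  (since 180821809 − 332·544644 = 1)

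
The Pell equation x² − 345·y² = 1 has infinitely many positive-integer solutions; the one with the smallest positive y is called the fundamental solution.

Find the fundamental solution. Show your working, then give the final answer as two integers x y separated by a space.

6761 364

√345 → a₀=18, period (1,1,2,1,6,1,2,1,1,36); ℓ=10 even so k=9
i=0: a=18 ⇒ p=18, q=1
i=1: a=1 ⇒ p=19, q=1
…
i=3: a=2 ⇒ p=93, q=5
…
i=5: a=6 ⇒ p=873, q=47
i=6: a=1 ⇒ p=1003, q=54
…
i=8: a=1 ⇒ p=3882, q=209
i=9: a=1 ⇒ p=6761, q=364
fundamental: x₁=6761, y₁=364  (since 45711121 − 345·132496 = 1)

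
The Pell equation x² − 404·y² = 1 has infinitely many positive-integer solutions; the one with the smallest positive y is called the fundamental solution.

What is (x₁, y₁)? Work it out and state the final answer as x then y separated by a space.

√404 = [20; 10,40, …], period ℓ=2 (even) → k=1
a_0=20:  p_0=20·1+0=20,  q_0=20·0+1=1
a_1=10:  p_1=10·20+1=201,  q_1=10·1+0=10
(x₁, y₁) = (201, 10);  201² − 404·10² = 1 ✓

201 10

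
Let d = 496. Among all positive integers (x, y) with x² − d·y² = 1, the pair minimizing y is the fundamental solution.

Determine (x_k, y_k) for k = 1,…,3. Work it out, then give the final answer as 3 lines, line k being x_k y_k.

4620799 207480
42703566796801 1917446753040
394649197502177907199 17720272078000750440

[22; 3,1,2,4,1,…,1,3,44] for √496; ℓ=16 ⇒ convergent index 15
step 0: (22, 1)  from 22·(1,0) + (0,1)
…
step 2: (89, 4)  from 1·(67,3) + (22,1)
step 3: (245, 11)  from 2·(89,4) + (67,3)
step 4: (1069, 48)  from 4·(245,11) + (89,4)
step 5: (1314, 59)  from 1·(1069,48) + (245,11)
step 6: (2383, 107)  from 1·(1314,59) + (1069,48)
step 7: (6080, 273)  from 2·(2383,107) + (1314,59)
step 8: (14543, 653)  from 2·(6080,273) + (2383,107)
step 9: (35166, 1579)  from 2·(14543,653) + (6080,273)
step 10: (49709, 2232)  from 1·(35166,1579) + (14543,653)
…
step 13: (863293, 38763)  from 2·(389209,17476) + (84875,3811)
step 14: (1252502, 56239)  from 1·(863293,38763) + (389209,17476)
step 15: (4620799, 207480)  from 3·(1252502,56239) + (863293,38763)
→ (4620799, 207480).  Check: 4620799²=21351783398401, 496·207480²=21351783398400, difference 1.
k=2:  x_2 = 4620799·4620799+496·207480·207480 = 42703566796801,  y_2 = 4620799·207480+207480·4620799 = 1917446753040
k=3:  x_3 = 4620799·42703566796801+496·207480·1917446753040 = 394649197502177907199,  y_3 = 4620799·1917446753040+207480·42703566796801 = 17720272078000750440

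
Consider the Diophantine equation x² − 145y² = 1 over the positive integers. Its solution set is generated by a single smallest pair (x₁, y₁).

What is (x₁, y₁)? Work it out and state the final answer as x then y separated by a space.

289 24

[12; 24] for √145; ℓ=1 ⇒ convergent index 1
a_0=12:  p_0=12·1+0=12,  q_0=12·0+1=1
a_1=24:  p_1=24·12+1=289,  q_1=24·1+0=24
fundamental: x₁=289, y₁=24  (since 83521 − 145·576 = 1)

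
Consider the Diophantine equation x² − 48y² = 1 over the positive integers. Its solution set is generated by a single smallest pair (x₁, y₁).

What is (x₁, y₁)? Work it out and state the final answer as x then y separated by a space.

√48 = [6; 1,12, …], period ℓ=2 (even) → k=1
a_0=6:  p_0=6·1+0=6,  q_0=6·0+1=1
a_1=1:  p_1=1·6+1=7,  q_1=1·1+0=1
→ (7, 1).  Check: 7²=49, 48·1²=48, difference 1.

7 1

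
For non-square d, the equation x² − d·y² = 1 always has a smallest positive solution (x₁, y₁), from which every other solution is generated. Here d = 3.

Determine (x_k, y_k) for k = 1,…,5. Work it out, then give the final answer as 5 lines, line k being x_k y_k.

d=3: √d = [1; 1,2] (ℓ=2, even), read p_1/q_1
k=0  a_k=1  p_k/q_k = 1/1
k=1  a_k=1  p_k/q_k = 2/1
(x₁, y₁) = (2, 1);  2² − 3·1² = 1 ✓
k=2:  x_2 = 2·2+3·1·1 = 7,  y_2 = 2·1+1·2 = 4
k=3:  x_3 = 2·7+3·1·4 = 26,  y_3 = 2·4+1·7 = 15
k=4:  x_4 = 2·26+3·1·15 = 97,  y_4 = 2·15+1·26 = 56
k=5:  x_5 = 2·97+3·1·56 = 362,  y_5 = 2·56+1·97 = 209

2 1
7 4
26 15
97 56
362 209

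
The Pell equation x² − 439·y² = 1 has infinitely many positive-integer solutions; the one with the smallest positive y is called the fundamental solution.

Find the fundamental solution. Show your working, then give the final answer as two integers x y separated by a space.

√439 → a₀=20, period (1,19,1,40); ℓ=4 even so k=3
step 0: (20, 1)  from 20·(1,0) + (0,1)
…
step 2: (419, 20)  from 19·(21,1) + (20,1)
step 3: (440, 21)  from 1·(419,20) + (21,1)
→ (440, 21).  Check: 440²=193600, 439·21²=193599, difference 1.

440 21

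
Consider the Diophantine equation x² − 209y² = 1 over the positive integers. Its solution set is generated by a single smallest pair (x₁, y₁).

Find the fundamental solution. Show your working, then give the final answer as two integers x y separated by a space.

46551 3220

d=209: √d = [14; 2,5,3,2,3,5,2,28] (ℓ=8, even), read p_7/q_7
step 0: (14, 1)  from 14·(1,0) + (0,1)
…
step 2: (159, 11)  from 5·(29,2) + (14,1)
…
step 4: (1171, 81)  from 2·(506,35) + (159,11)
step 5: (4019, 278)  from 3·(1171,81) + (506,35)
step 6: (21266, 1471)  from 5·(4019,278) + (1171,81)
step 7: (46551, 3220)  from 2·(21266,1471) + (4019,278)
fundamental: x₁=46551, y₁=3220  (since 2166995601 − 209·10368400 = 1)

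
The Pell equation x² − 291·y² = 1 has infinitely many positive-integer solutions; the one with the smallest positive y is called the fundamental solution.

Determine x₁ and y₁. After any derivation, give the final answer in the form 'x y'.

290 17

d=291: √d = [17; 17,34] (ℓ=2, even), read p_1/q_1
step 0: (17, 1)  from 17·(1,0) + (0,1)
step 1: (290, 17)  from 17·(17,1) + (1,0)
(x₁, y₁) = (290, 17);  290² − 291·17² = 1 ✓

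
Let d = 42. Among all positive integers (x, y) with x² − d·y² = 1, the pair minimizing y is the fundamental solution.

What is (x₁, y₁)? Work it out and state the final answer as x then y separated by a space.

13 2

[6; 2,12] for √42; ℓ=2 ⇒ convergent index 1
step 0: (6, 1)  from 6·(1,0) + (0,1)
step 1: (13, 2)  from 2·(6,1) + (1,0)
(x₁, y₁) = (13, 2);  13² − 42·2² = 1 ✓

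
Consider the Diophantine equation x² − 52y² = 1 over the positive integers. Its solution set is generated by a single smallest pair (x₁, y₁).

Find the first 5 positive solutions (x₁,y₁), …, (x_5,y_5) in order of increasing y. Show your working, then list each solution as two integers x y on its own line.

√52 = [7; 4,1,2,1,4,14, …], period ℓ=6 (even) → k=5
step 0: (7, 1)  from 7·(1,0) + (0,1)
…
step 2: (36, 5)  from 1·(29,4) + (7,1)
step 3: (101, 14)  from 2·(36,5) + (29,4)
step 4: (137, 19)  from 1·(101,14) + (36,5)
step 5: (649, 90)  from 4·(137,19) + (101,14)
→ (649, 90).  Check: 649²=421201, 52·90²=421200, difference 1.
k=2:  x_2 = 649·649+52·90·90 = 842401,  y_2 = 649·90+90·649 = 116820
k=3:  x_3 = 649·842401+52·90·116820 = 1093435849,  y_3 = 649·116820+90·842401 = 151632270
k=4:  x_4 = 649·1093435849+52·90·151632270 = 1419278889601,  y_4 = 649·151632270+90·1093435849 = 196818569640
k=5:  x_5 = 649·1419278889601+52·90·196818569640 = 1842222905266249,  y_5 = 649·196818569640+90·1419278889601 = 255470351760450

649 90
842401 116820
1093435849 151632270
1419278889601 196818569640
1842222905266249 255470351760450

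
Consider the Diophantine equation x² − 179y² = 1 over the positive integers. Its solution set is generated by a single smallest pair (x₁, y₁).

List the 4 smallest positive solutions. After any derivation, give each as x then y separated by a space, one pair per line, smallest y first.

√179 → a₀=13, period (2,1,1,1,3,…,1,2,26); ℓ=14 even so k=13
a_0=13:  p_0=13·1+0=13,  q_0=13·0+1=1
…
a_4=1:  p_4=1·67+40=107,  q_4=1·5+3=8
a_5=3:  p_5=3·107+67=388,  q_5=3·8+5=29
a_6=5:  p_6=5·388+107=2047,  q_6=5·29+8=153
…
a_11=1:  p_11=1·575167+438125=1013292,  q_11=1·42990+32747=75737
a_12=1:  p_12=1·1013292+575167=1588459,  q_12=1·75737+42990=118727
a_13=2:  p_13=2·1588459+1013292=4190210,  q_13=2·118727+75737=313191
(x₁, y₁) = (4190210, 313191);  4190210² − 179·313191² = 1 ✓
(x_2, y_2) = (4190210·4190210 + 179·313191·313191, 4190210·313191 + 313191·4190210) = (35115719688199, 2624672120220)
(x_3, y_3) = (4190210·35115719688199 + 179·313191·2624672120220, 4190210·2624672120220 + 313191·35115719688199) = (294284479589372473370, 21995854729733779209)
(x_4, y_4) = (4190210·294284479589372473370 + 179·313191·21995854729733779209, 4190210·21995854729733779209 + 313191·294284479589372473370) = (2466227538440333747559727201, 184334500894152933286567560)

4190210 313191
35115719688199 2624672120220
294284479589372473370 21995854729733779209
2466227538440333747559727201 184334500894152933286567560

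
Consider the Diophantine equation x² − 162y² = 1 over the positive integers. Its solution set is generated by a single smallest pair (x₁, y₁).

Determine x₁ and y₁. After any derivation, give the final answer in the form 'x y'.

19601 1540

√162 = [12; 1,2,1,2,12,2,1,2,1,24, …], period ℓ=10 (even) → k=9
k=0  a_k=12  p_k/q_k = 12/1
k=1  a_k=1  p_k/q_k = 13/1
k=2  a_k=2  p_k/q_k = 38/3
k=3  a_k=1  p_k/q_k = 51/4
k=4  a_k=2  p_k/q_k = 140/11
k=5  a_k=12  p_k/q_k = 1731/136
k=6  a_k=2  p_k/q_k = 3602/283
k=7  a_k=1  p_k/q_k = 5333/419
k=8  a_k=2  p_k/q_k = 14268/1121
k=9  a_k=1  p_k/q_k = 19601/1540
fundamental: x₁=19601, y₁=1540  (since 384199201 − 162·2371600 = 1)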